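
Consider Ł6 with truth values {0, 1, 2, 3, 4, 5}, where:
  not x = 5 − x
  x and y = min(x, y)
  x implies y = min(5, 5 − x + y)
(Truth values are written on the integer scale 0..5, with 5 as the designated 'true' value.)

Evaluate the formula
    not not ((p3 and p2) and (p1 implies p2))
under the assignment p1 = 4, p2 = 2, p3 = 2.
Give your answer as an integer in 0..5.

p3 and p2 = 2 and 2 = 2
p1 implies p2 = 4 implies 2 = 3
(p3 and p2) and (p1 implies p2) = 2 and 3 = 2
not ((p3 and p2) and (p1 implies p2)) = not 2 = 3
not not ((p3 and p2) and (p1 implies p2)) = not 3 = 2

2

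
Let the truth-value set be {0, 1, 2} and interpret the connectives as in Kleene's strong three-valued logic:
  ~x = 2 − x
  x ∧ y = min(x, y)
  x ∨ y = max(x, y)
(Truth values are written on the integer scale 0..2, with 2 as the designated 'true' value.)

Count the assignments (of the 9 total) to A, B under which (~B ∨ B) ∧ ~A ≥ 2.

2

A = 0, B = 0 ↦ 2  ≥
A = 0, B = 1 ↦ 1  <
A = 0, B = 2 ↦ 2  ≥
A = 1, B = 0 ↦ 1  <
A = 1, B = 1 ↦ 1  <
A = 1, B = 2 ↦ 1  <
A = 2, B = 0 ↦ 0  <
A = 2, B = 1 ↦ 0  <
A = 2, B = 2 ↦ 0  <
So 2 of the 9 assignments meet the threshold.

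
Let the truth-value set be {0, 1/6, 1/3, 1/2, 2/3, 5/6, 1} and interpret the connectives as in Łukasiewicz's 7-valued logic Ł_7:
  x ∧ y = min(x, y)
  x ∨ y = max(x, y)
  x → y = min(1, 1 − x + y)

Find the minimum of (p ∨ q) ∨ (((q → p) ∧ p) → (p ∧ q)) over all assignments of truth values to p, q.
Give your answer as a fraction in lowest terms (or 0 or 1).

1/2

Take p = 1/2, q = 0:
p ∨ q = 1/2 ∨ 0 = 1/2
q → p = 0 → 1/2 = 1
(q → p) ∧ p = 1 ∧ 1/2 = 1/2
p ∧ q = 1/2 ∧ 0 = 0
((q → p) ∧ p) → (p ∧ q) = 1/2 → 0 = 1/2
(p ∨ q) ∨ (((q → p) ∧ p) → (p ∧ q)) = 1/2 ∨ 1/2 = 1/2
No assignment yields a value below 1/2, so this is the minimum.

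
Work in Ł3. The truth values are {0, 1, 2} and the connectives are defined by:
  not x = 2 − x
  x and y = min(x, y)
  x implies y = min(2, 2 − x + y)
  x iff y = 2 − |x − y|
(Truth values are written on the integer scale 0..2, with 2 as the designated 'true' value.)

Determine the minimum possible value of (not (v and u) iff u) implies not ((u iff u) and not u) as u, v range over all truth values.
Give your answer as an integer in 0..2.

1

Take u = 1, v = 1:
v and u = 1 and 1 = 1
not (v and u) = not 1 = 1
not (v and u) iff u = 1 iff 1 = 2
u iff u = 1 iff 1 = 2
not u = not 1 = 1
(u iff u) and not u = 2 and 1 = 1
not ((u iff u) and not u) = not 1 = 1
(not (v and u) iff u) implies not ((u iff u) and not u) = 2 implies 1 = 1
No assignment yields a value below 1, so this is the minimum.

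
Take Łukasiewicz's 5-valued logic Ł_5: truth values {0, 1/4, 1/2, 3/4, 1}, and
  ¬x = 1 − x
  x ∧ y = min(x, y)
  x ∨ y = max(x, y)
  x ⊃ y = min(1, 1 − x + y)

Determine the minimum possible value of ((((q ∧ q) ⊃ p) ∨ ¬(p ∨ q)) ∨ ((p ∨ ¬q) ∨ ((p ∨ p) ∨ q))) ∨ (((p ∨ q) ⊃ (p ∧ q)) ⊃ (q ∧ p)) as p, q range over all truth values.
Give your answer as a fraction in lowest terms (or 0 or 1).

1/2

Take p = 0, q = 1/2:
q ∧ q = 1/2 ∧ 1/2 = 1/2
(q ∧ q) ⊃ p = 1/2 ⊃ 0 = 1/2
p ∨ q = 0 ∨ 1/2 = 1/2
¬(p ∨ q) = ¬1/2 = 1/2
((q ∧ q) ⊃ p) ∨ ¬(p ∨ q) = 1/2 ∨ 1/2 = 1/2
¬q = ¬1/2 = 1/2
p ∨ ¬q = 0 ∨ 1/2 = 1/2
p ∨ p = 0 ∨ 0 = 0
(p ∨ p) ∨ q = 0 ∨ 1/2 = 1/2
(p ∨ ¬q) ∨ ((p ∨ p) ∨ q) = 1/2 ∨ 1/2 = 1/2
(((q ∧ q) ⊃ p) ∨ ¬(p ∨ q)) ∨ ((p ∨ ¬q) ∨ ((p ∨ p) ∨ q)) = 1/2 ∨ 1/2 = 1/2
p ∨ q = 0 ∨ 1/2 = 1/2
p ∧ q = 0 ∧ 1/2 = 0
(p ∨ q) ⊃ (p ∧ q) = 1/2 ⊃ 0 = 1/2
q ∧ p = 1/2 ∧ 0 = 0
((p ∨ q) ⊃ (p ∧ q)) ⊃ (q ∧ p) = 1/2 ⊃ 0 = 1/2
((((q ∧ q) ⊃ p) ∨ ¬(p ∨ q)) ∨ ((p ∨ ¬q) ∨ ((p ∨ p) ∨ q))) ∨ (((p ∨ q) ⊃ (p ∧ q)) ⊃ (q ∧ p)) = 1/2 ∨ 1/2 = 1/2
No assignment yields a value below 1/2, so this is the minimum.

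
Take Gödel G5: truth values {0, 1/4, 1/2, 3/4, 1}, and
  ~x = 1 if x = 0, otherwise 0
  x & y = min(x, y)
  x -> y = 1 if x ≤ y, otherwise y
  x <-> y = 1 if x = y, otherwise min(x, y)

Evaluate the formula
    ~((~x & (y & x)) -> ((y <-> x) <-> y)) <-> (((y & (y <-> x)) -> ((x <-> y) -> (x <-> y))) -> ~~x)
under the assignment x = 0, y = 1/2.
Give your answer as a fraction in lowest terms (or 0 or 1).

1

~x = ~0 = 1
y & x = 1/2 & 0 = 0
~x & (y & x) = 1 & 0 = 0
y <-> x = 1/2 <-> 0 = 0
(y <-> x) <-> y = 0 <-> 1/2 = 0
(~x & (y & x)) -> ((y <-> x) <-> y) = 0 -> 0 = 1
~((~x & (y & x)) -> ((y <-> x) <-> y)) = ~1 = 0
y <-> x = 1/2 <-> 0 = 0
y & (y <-> x) = 1/2 & 0 = 0
x <-> y = 0 <-> 1/2 = 0
x <-> y = 0 <-> 1/2 = 0
(x <-> y) -> (x <-> y) = 0 -> 0 = 1
(y & (y <-> x)) -> ((x <-> y) -> (x <-> y)) = 0 -> 1 = 1
~x = ~0 = 1
~~x = ~1 = 0
((y & (y <-> x)) -> ((x <-> y) -> (x <-> y))) -> ~~x = 1 -> 0 = 0
~((~x & (y & x)) -> ((y <-> x) <-> y)) <-> (((y & (y <-> x)) -> ((x <-> y) -> (x <-> y))) -> ~~x) = 0 <-> 0 = 1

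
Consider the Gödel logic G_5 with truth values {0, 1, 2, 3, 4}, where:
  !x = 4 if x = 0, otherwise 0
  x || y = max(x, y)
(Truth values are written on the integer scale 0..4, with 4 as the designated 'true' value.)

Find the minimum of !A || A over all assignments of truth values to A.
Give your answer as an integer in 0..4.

1

Take A = 1:
!A = !1 = 0
!A || A = 0 || 1 = 1
No assignment yields a value below 1, so this is the minimum.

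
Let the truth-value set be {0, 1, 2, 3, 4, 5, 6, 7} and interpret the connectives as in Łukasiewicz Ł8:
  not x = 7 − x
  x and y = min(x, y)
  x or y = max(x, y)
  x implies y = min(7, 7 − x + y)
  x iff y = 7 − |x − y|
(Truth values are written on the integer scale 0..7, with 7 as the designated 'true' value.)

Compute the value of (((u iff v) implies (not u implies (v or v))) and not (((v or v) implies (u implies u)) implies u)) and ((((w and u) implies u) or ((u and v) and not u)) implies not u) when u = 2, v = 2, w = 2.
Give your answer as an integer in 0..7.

u iff v = 2 iff 2 = 7
not u = not 2 = 5
v or v = 2 or 2 = 2
not u implies (v or v) = 5 implies 2 = 4
(u iff v) implies (not u implies (v or v)) = 7 implies 4 = 4
v or v = 2 or 2 = 2
u implies u = 2 implies 2 = 7
(v or v) implies (u implies u) = 2 implies 7 = 7
((v or v) implies (u implies u)) implies u = 7 implies 2 = 2
not (((v or v) implies (u implies u)) implies u) = not 2 = 5
((u iff v) implies (not u implies (v or v))) and not (((v or v) implies (u implies u)) implies u) = 4 and 5 = 4
w and u = 2 and 2 = 2
(w and u) implies u = 2 implies 2 = 7
u and v = 2 and 2 = 2
not u = not 2 = 5
(u and v) and not u = 2 and 5 = 2
((w and u) implies u) or ((u and v) and not u) = 7 or 2 = 7
not u = not 2 = 5
(((w and u) implies u) or ((u and v) and not u)) implies not u = 7 implies 5 = 5
(((u iff v) implies (not u implies (v or v))) and not (((v or v) implies (u implies u)) implies u)) and ((((w and u) implies u) or ((u and v) and not u)) implies not u) = 4 and 5 = 4

4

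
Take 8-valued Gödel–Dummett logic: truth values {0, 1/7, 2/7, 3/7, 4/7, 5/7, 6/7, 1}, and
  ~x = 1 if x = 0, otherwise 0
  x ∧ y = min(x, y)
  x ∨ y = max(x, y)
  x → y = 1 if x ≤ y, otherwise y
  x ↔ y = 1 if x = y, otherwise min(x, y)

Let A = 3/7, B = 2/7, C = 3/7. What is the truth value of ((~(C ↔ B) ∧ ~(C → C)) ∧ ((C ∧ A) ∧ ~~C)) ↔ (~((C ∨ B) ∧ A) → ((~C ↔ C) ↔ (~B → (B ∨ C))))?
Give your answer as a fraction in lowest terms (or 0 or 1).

C ↔ B = 3/7 ↔ 2/7 = 2/7
~(C ↔ B) = ~2/7 = 0
C → C = 3/7 → 3/7 = 1
~(C → C) = ~1 = 0
~(C ↔ B) ∧ ~(C → C) = 0 ∧ 0 = 0
C ∧ A = 3/7 ∧ 3/7 = 3/7
~C = ~3/7 = 0
~~C = ~0 = 1
(C ∧ A) ∧ ~~C = 3/7 ∧ 1 = 3/7
(~(C ↔ B) ∧ ~(C → C)) ∧ ((C ∧ A) ∧ ~~C) = 0 ∧ 3/7 = 0
C ∨ B = 3/7 ∨ 2/7 = 3/7
(C ∨ B) ∧ A = 3/7 ∧ 3/7 = 3/7
~((C ∨ B) ∧ A) = ~3/7 = 0
~C = ~3/7 = 0
~C ↔ C = 0 ↔ 3/7 = 0
~B = ~2/7 = 0
B ∨ C = 2/7 ∨ 3/7 = 3/7
~B → (B ∨ C) = 0 → 3/7 = 1
(~C ↔ C) ↔ (~B → (B ∨ C)) = 0 ↔ 1 = 0
~((C ∨ B) ∧ A) → ((~C ↔ C) ↔ (~B → (B ∨ C))) = 0 → 0 = 1
((~(C ↔ B) ∧ ~(C → C)) ∧ ((C ∧ A) ∧ ~~C)) ↔ (~((C ∨ B) ∧ A) → ((~C ↔ C) ↔ (~B → (B ∨ C)))) = 0 ↔ 1 = 0

0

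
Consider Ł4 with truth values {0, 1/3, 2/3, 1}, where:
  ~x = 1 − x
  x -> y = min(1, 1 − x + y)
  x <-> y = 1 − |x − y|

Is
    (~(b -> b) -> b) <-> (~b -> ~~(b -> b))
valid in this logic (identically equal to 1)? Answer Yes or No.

Yes

b = 0 ↦ 1
b = 1/3 ↦ 1
b = 2/3 ↦ 1
b = 1 ↦ 1
Every assignment gives a value ≥ 1.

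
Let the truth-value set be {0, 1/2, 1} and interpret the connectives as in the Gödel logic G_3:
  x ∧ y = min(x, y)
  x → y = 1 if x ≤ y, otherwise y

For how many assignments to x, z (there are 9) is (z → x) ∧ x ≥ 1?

3

x = 0, z = 0 ↦ 0  <
x = 0, z = 1/2 ↦ 0  <
x = 0, z = 1 ↦ 0  <
x = 1/2, z = 0 ↦ 1/2  <
x = 1/2, z = 1/2 ↦ 1/2  <
x = 1/2, z = 1 ↦ 1/2  <
x = 1, z = 0 ↦ 1  ≥
x = 1, z = 1/2 ↦ 1  ≥
x = 1, z = 1 ↦ 1  ≥
So 3 of the 9 assignments meet the threshold.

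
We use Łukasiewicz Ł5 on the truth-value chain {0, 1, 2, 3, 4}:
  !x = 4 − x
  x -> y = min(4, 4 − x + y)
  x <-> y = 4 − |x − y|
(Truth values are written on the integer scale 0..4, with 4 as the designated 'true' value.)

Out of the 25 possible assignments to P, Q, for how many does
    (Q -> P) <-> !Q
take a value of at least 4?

9

value 4: 9 assignments (counts)
value 3: 7 assignments
value 2: 5 assignments
value 1: 3 assignments
value 0: 1 assignment
So 9 of the 25 assignments meet the threshold.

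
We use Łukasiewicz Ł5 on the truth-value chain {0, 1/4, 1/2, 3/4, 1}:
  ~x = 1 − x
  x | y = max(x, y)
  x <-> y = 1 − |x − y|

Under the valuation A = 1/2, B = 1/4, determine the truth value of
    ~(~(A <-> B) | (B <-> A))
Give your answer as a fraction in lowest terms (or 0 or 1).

1/4

A <-> B = 1/2 <-> 1/4 = 3/4
~(A <-> B) = ~3/4 = 1/4
B <-> A = 1/4 <-> 1/2 = 3/4
~(A <-> B) | (B <-> A) = 1/4 | 3/4 = 3/4
~(~(A <-> B) | (B <-> A)) = ~3/4 = 1/4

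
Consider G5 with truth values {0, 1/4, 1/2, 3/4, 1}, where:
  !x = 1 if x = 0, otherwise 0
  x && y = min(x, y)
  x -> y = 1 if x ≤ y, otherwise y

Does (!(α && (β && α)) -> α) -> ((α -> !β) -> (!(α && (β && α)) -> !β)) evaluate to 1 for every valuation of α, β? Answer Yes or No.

Yes

At α = 1/4, β = 1/2, for instance:
β && α = 1/2 && 1/4 = 1/4
α && (β && α) = 1/4 && 1/4 = 1/4
!(α && (β && α)) = !1/4 = 0
!(α && (β && α)) -> α = 0 -> 1/4 = 1
!β = !1/2 = 0
α -> !β = 1/4 -> 0 = 0
!(α && (β && α)) -> !β = 0 -> 0 = 1
(α -> !β) -> (!(α && (β && α)) -> !β) = 0 -> 1 = 1
(!(α && (β && α)) -> α) -> ((α -> !β) -> (!(α && (β && α)) -> !β)) = 1 -> 1 = 1
and checking the remaining 24 assignments likewise gives ≥ 1 in every case.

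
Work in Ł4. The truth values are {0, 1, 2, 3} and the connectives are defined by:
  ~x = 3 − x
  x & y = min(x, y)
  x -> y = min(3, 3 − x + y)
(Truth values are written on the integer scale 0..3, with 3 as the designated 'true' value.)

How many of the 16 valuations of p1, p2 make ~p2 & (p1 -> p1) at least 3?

p1 = 0, p2 = 0 ↦ 3  ≥
p1 = 0, p2 = 1 ↦ 2  <
p1 = 0, p2 = 2 ↦ 1  <
p1 = 0, p2 = 3 ↦ 0  <
p1 = 1, p2 = 0 ↦ 3  ≥
p1 = 1, p2 = 1 ↦ 2  <
p1 = 1, p2 = 2 ↦ 1  <
p1 = 1, p2 = 3 ↦ 0  <
p1 = 2, p2 = 0 ↦ 3  ≥
p1 = 2, p2 = 1 ↦ 2  <
p1 = 2, p2 = 2 ↦ 1  <
p1 = 2, p2 = 3 ↦ 0  <
p1 = 3, p2 = 0 ↦ 3  ≥
p1 = 3, p2 = 1 ↦ 2  <
p1 = 3, p2 = 2 ↦ 1  <
p1 = 3, p2 = 3 ↦ 0  <
So 4 of the 16 assignments meet the threshold.

4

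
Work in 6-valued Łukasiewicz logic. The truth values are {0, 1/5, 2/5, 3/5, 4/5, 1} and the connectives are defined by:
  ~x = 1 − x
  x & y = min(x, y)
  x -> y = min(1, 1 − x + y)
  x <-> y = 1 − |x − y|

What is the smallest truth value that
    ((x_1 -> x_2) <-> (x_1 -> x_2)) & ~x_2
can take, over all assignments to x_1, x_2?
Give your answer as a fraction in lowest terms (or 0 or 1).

Take x_1 = 0, x_2 = 1:
x_1 -> x_2 = 0 -> 1 = 1
x_1 -> x_2 = 0 -> 1 = 1
(x_1 -> x_2) <-> (x_1 -> x_2) = 1 <-> 1 = 1
~x_2 = ~1 = 0
((x_1 -> x_2) <-> (x_1 -> x_2)) & ~x_2 = 1 & 0 = 0
No assignment yields a value below 0, so this is the minimum.

0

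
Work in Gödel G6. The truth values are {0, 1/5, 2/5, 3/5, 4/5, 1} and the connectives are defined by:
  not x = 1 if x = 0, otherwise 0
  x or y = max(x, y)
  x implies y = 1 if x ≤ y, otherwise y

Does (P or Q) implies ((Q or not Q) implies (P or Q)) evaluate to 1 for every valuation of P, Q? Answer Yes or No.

Yes

At P = 2/5, Q = 2/5, for instance:
P or Q = 2/5 or 2/5 = 2/5
not Q = not 2/5 = 0
Q or not Q = 2/5 or 0 = 2/5
(Q or not Q) implies (P or Q) = 2/5 implies 2/5 = 1
(P or Q) implies ((Q or not Q) implies (P or Q)) = 2/5 implies 1 = 1
and checking the remaining 35 assignments likewise gives ≥ 1 in every case.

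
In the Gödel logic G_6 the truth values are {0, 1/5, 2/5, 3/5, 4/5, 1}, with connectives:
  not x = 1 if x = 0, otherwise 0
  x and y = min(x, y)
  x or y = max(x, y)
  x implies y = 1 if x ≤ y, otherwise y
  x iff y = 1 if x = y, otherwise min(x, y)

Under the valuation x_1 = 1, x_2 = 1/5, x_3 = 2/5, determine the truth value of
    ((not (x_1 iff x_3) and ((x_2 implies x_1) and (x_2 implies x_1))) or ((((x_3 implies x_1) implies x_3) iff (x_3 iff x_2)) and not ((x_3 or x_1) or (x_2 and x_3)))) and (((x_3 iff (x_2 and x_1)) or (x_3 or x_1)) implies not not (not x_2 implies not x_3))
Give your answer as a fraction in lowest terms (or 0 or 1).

x_1 iff x_3 = 1 iff 2/5 = 2/5
not (x_1 iff x_3) = not 2/5 = 0
x_2 implies x_1 = 1/5 implies 1 = 1
x_2 implies x_1 = 1/5 implies 1 = 1
(x_2 implies x_1) and (x_2 implies x_1) = 1 and 1 = 1
not (x_1 iff x_3) and ((x_2 implies x_1) and (x_2 implies x_1)) = 0 and 1 = 0
x_3 implies x_1 = 2/5 implies 1 = 1
(x_3 implies x_1) implies x_3 = 1 implies 2/5 = 2/5
x_3 iff x_2 = 2/5 iff 1/5 = 1/5
((x_3 implies x_1) implies x_3) iff (x_3 iff x_2) = 2/5 iff 1/5 = 1/5
x_3 or x_1 = 2/5 or 1 = 1
x_2 and x_3 = 1/5 and 2/5 = 1/5
(x_3 or x_1) or (x_2 and x_3) = 1 or 1/5 = 1
not ((x_3 or x_1) or (x_2 and x_3)) = not 1 = 0
(((x_3 implies x_1) implies x_3) iff (x_3 iff x_2)) and not ((x_3 or x_1) or (x_2 and x_3)) = 1/5 and 0 = 0
(not (x_1 iff x_3) and ((x_2 implies x_1) and (x_2 implies x_1))) or ((((x_3 implies x_1) implies x_3) iff (x_3 iff x_2)) and not ((x_3 or x_1) or (x_2 and x_3))) = 0 or 0 = 0
x_2 and x_1 = 1/5 and 1 = 1/5
x_3 iff (x_2 and x_1) = 2/5 iff 1/5 = 1/5
x_3 or x_1 = 2/5 or 1 = 1
(x_3 iff (x_2 and x_1)) or (x_3 or x_1) = 1/5 or 1 = 1
not x_2 = not 1/5 = 0
not x_3 = not 2/5 = 0
not x_2 implies not x_3 = 0 implies 0 = 1
not (not x_2 implies not x_3) = not 1 = 0
not not (not x_2 implies not x_3) = not 0 = 1
((x_3 iff (x_2 and x_1)) or (x_3 or x_1)) implies not not (not x_2 implies not x_3) = 1 implies 1 = 1
((not (x_1 iff x_3) and ((x_2 implies x_1) and (x_2 implies x_1))) or ((((x_3 implies x_1) implies x_3) iff (x_3 iff x_2)) and not ((x_3 or x_1) or (x_2 and x_3)))) and (((x_3 iff (x_2 and x_1)) or (x_3 or x_1)) implies not not (not x_2 implies not x_3)) = 0 and 1 = 0

0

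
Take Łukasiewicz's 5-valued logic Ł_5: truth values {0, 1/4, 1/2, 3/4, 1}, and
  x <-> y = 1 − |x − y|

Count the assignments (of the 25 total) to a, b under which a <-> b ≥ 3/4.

value 1: 5 assignments (counts)
value 3/4: 8 assignments (counts)
value 1/2: 6 assignments
value 1/4: 4 assignments
value 0: 2 assignments
So 13 of the 25 assignments meet the threshold.

13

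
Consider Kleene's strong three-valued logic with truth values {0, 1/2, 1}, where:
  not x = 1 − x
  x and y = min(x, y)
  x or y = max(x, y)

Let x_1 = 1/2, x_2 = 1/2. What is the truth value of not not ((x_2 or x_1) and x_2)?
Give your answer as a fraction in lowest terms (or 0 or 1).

1/2

x_2 or x_1 = 1/2 or 1/2 = 1/2
(x_2 or x_1) and x_2 = 1/2 and 1/2 = 1/2
not ((x_2 or x_1) and x_2) = not 1/2 = 1/2
not not ((x_2 or x_1) and x_2) = not 1/2 = 1/2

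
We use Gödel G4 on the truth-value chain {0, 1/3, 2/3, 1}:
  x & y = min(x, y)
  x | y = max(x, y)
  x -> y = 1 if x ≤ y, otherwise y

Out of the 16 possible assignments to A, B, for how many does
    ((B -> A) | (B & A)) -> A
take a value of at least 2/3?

A = 0, B = 0 ↦ 0  <
A = 0, B = 1/3 ↦ 1  ≥
A = 0, B = 2/3 ↦ 1  ≥
A = 0, B = 1 ↦ 1  ≥
A = 1/3, B = 0 ↦ 1/3  <
A = 1/3, B = 1/3 ↦ 1/3  <
A = 1/3, B = 2/3 ↦ 1  ≥
A = 1/3, B = 1 ↦ 1  ≥
A = 2/3, B = 0 ↦ 2/3  ≥
A = 2/3, B = 1/3 ↦ 2/3  ≥
A = 2/3, B = 2/3 ↦ 2/3  ≥
A = 2/3, B = 1 ↦ 1  ≥
A = 1, B = 0 ↦ 1  ≥
A = 1, B = 1/3 ↦ 1  ≥
A = 1, B = 2/3 ↦ 1  ≥
A = 1, B = 1 ↦ 1  ≥
So 13 of the 16 assignments meet the threshold.

13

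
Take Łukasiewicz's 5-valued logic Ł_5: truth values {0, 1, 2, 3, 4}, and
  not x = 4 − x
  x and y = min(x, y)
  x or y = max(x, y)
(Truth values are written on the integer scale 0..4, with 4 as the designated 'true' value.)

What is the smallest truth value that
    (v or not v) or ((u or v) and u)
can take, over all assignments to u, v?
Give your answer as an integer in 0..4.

Take u = 0, v = 2:
not v = not 2 = 2
v or not v = 2 or 2 = 2
u or v = 0 or 2 = 2
(u or v) and u = 2 and 0 = 0
(v or not v) or ((u or v) and u) = 2 or 0 = 2
No assignment yields a value below 2, so this is the minimum.

2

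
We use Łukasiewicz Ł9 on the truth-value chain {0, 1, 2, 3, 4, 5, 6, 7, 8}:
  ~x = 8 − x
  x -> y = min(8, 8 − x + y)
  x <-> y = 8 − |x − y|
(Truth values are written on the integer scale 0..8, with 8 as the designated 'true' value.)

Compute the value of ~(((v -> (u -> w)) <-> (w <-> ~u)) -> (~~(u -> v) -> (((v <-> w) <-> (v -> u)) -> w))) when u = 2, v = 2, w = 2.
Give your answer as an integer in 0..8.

u -> w = 2 -> 2 = 8
v -> (u -> w) = 2 -> 8 = 8
~u = ~2 = 6
w <-> ~u = 2 <-> 6 = 4
(v -> (u -> w)) <-> (w <-> ~u) = 8 <-> 4 = 4
u -> v = 2 -> 2 = 8
~(u -> v) = ~8 = 0
~~(u -> v) = ~0 = 8
v <-> w = 2 <-> 2 = 8
v -> u = 2 -> 2 = 8
(v <-> w) <-> (v -> u) = 8 <-> 8 = 8
((v <-> w) <-> (v -> u)) -> w = 8 -> 2 = 2
~~(u -> v) -> (((v <-> w) <-> (v -> u)) -> w) = 8 -> 2 = 2
((v -> (u -> w)) <-> (w <-> ~u)) -> (~~(u -> v) -> (((v <-> w) <-> (v -> u)) -> w)) = 4 -> 2 = 6
~(((v -> (u -> w)) <-> (w <-> ~u)) -> (~~(u -> v) -> (((v <-> w) <-> (v -> u)) -> w))) = ~6 = 2

2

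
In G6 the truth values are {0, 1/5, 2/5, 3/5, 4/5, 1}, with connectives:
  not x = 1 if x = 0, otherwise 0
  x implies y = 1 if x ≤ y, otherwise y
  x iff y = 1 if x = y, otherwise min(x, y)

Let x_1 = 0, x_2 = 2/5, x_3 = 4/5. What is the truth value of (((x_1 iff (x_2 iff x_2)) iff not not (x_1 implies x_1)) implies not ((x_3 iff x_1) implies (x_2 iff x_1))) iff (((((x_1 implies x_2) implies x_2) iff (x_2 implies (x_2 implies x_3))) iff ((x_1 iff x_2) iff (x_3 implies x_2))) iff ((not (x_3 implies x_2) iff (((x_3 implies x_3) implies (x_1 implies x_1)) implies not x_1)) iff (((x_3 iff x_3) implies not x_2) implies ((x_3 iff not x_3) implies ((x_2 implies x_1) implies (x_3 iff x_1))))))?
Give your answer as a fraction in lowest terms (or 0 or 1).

1

x_2 iff x_2 = 2/5 iff 2/5 = 1
x_1 iff (x_2 iff x_2) = 0 iff 1 = 0
x_1 implies x_1 = 0 implies 0 = 1
not (x_1 implies x_1) = not 1 = 0
not not (x_1 implies x_1) = not 0 = 1
(x_1 iff (x_2 iff x_2)) iff not not (x_1 implies x_1) = 0 iff 1 = 0
x_3 iff x_1 = 4/5 iff 0 = 0
x_2 iff x_1 = 2/5 iff 0 = 0
(x_3 iff x_1) implies (x_2 iff x_1) = 0 implies 0 = 1
not ((x_3 iff x_1) implies (x_2 iff x_1)) = not 1 = 0
((x_1 iff (x_2 iff x_2)) iff not not (x_1 implies x_1)) implies not ((x_3 iff x_1) implies (x_2 iff x_1)) = 0 implies 0 = 1
x_1 implies x_2 = 0 implies 2/5 = 1
(x_1 implies x_2) implies x_2 = 1 implies 2/5 = 2/5
x_2 implies x_3 = 2/5 implies 4/5 = 1
x_2 implies (x_2 implies x_3) = 2/5 implies 1 = 1
((x_1 implies x_2) implies x_2) iff (x_2 implies (x_2 implies x_3)) = 2/5 iff 1 = 2/5
x_1 iff x_2 = 0 iff 2/5 = 0
x_3 implies x_2 = 4/5 implies 2/5 = 2/5
(x_1 iff x_2) iff (x_3 implies x_2) = 0 iff 2/5 = 0
(((x_1 implies x_2) implies x_2) iff (x_2 implies (x_2 implies x_3))) iff ((x_1 iff x_2) iff (x_3 implies x_2)) = 2/5 iff 0 = 0
x_3 implies x_2 = 4/5 implies 2/5 = 2/5
not (x_3 implies x_2) = not 2/5 = 0
x_3 implies x_3 = 4/5 implies 4/5 = 1
x_1 implies x_1 = 0 implies 0 = 1
(x_3 implies x_3) implies (x_1 implies x_1) = 1 implies 1 = 1
not x_1 = not 0 = 1
((x_3 implies x_3) implies (x_1 implies x_1)) implies not x_1 = 1 implies 1 = 1
not (x_3 implies x_2) iff (((x_3 implies x_3) implies (x_1 implies x_1)) implies not x_1) = 0 iff 1 = 0
x_3 iff x_3 = 4/5 iff 4/5 = 1
not x_2 = not 2/5 = 0
(x_3 iff x_3) implies not x_2 = 1 implies 0 = 0
not x_3 = not 4/5 = 0
x_3 iff not x_3 = 4/5 iff 0 = 0
x_2 implies x_1 = 2/5 implies 0 = 0
x_3 iff x_1 = 4/5 iff 0 = 0
(x_2 implies x_1) implies (x_3 iff x_1) = 0 implies 0 = 1
(x_3 iff not x_3) implies ((x_2 implies x_1) implies (x_3 iff x_1)) = 0 implies 1 = 1
((x_3 iff x_3) implies not x_2) implies ((x_3 iff not x_3) implies ((x_2 implies x_1) implies (x_3 iff x_1))) = 0 implies 1 = 1
(not (x_3 implies x_2) iff (((x_3 implies x_3) implies (x_1 implies x_1)) implies not x_1)) iff (((x_3 iff x_3) implies not x_2) implies ((x_3 iff not x_3) implies ((x_2 implies x_1) implies (x_3 iff x_1)))) = 0 iff 1 = 0
((((x_1 implies x_2) implies x_2) iff (x_2 implies (x_2 implies x_3))) iff ((x_1 iff x_2) iff (x_3 implies x_2))) iff ((not (x_3 implies x_2) iff (((x_3 implies x_3) implies (x_1 implies x_1)) implies not x_1)) iff (((x_3 iff x_3) implies not x_2) implies ((x_3 iff not x_3) implies ((x_2 implies x_1) implies (x_3 iff x_1))))) = 0 iff 0 = 1
(((x_1 iff (x_2 iff x_2)) iff not not (x_1 implies x_1)) implies not ((x_3 iff x_1) implies (x_2 iff x_1))) iff (((((x_1 implies x_2) implies x_2) iff (x_2 implies (x_2 implies x_3))) iff ((x_1 iff x_2) iff (x_3 implies x_2))) iff ((not (x_3 implies x_2) iff (((x_3 implies x_3) implies (x_1 implies x_1)) implies not x_1)) iff (((x_3 iff x_3) implies not x_2) implies ((x_3 iff not x_3) implies ((x_2 implies x_1) implies (x_3 iff x_1)))))) = 1 iff 1 = 1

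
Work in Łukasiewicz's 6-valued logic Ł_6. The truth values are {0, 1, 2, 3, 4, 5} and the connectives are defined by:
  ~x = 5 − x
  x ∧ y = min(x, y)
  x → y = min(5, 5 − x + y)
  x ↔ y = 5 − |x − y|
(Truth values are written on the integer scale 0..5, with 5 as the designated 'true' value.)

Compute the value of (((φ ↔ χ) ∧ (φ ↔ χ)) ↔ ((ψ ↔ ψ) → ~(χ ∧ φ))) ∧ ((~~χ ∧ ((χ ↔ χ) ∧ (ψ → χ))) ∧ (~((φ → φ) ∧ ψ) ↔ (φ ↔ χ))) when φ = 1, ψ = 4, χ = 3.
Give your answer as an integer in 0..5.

3

φ ↔ χ = 1 ↔ 3 = 3
φ ↔ χ = 1 ↔ 3 = 3
(φ ↔ χ) ∧ (φ ↔ χ) = 3 ∧ 3 = 3
ψ ↔ ψ = 4 ↔ 4 = 5
χ ∧ φ = 3 ∧ 1 = 1
~(χ ∧ φ) = ~1 = 4
(ψ ↔ ψ) → ~(χ ∧ φ) = 5 → 4 = 4
((φ ↔ χ) ∧ (φ ↔ χ)) ↔ ((ψ ↔ ψ) → ~(χ ∧ φ)) = 3 ↔ 4 = 4
~χ = ~3 = 2
~~χ = ~2 = 3
χ ↔ χ = 3 ↔ 3 = 5
ψ → χ = 4 → 3 = 4
(χ ↔ χ) ∧ (ψ → χ) = 5 ∧ 4 = 4
~~χ ∧ ((χ ↔ χ) ∧ (ψ → χ)) = 3 ∧ 4 = 3
φ → φ = 1 → 1 = 5
(φ → φ) ∧ ψ = 5 ∧ 4 = 4
~((φ → φ) ∧ ψ) = ~4 = 1
φ ↔ χ = 1 ↔ 3 = 3
~((φ → φ) ∧ ψ) ↔ (φ ↔ χ) = 1 ↔ 3 = 3
(~~χ ∧ ((χ ↔ χ) ∧ (ψ → χ))) ∧ (~((φ → φ) ∧ ψ) ↔ (φ ↔ χ)) = 3 ∧ 3 = 3
(((φ ↔ χ) ∧ (φ ↔ χ)) ↔ ((ψ ↔ ψ) → ~(χ ∧ φ))) ∧ ((~~χ ∧ ((χ ↔ χ) ∧ (ψ → χ))) ∧ (~((φ → φ) ∧ ψ) ↔ (φ ↔ χ))) = 4 ∧ 3 = 3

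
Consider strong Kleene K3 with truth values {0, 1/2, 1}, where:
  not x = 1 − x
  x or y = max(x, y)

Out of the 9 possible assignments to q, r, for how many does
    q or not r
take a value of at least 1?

5

q = 0, r = 0 ↦ 1  ≥
q = 0, r = 1/2 ↦ 1/2  <
q = 0, r = 1 ↦ 0  <
q = 1/2, r = 0 ↦ 1  ≥
q = 1/2, r = 1/2 ↦ 1/2  <
q = 1/2, r = 1 ↦ 1/2  <
q = 1, r = 0 ↦ 1  ≥
q = 1, r = 1/2 ↦ 1  ≥
q = 1, r = 1 ↦ 1  ≥
So 5 of the 9 assignments meet the threshold.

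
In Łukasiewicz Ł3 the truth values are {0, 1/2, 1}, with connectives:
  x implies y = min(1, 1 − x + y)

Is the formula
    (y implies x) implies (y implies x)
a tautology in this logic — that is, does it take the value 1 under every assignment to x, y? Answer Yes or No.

Yes

x = 0, y = 0 ↦ 1
x = 0, y = 1/2 ↦ 1
x = 0, y = 1 ↦ 1
x = 1/2, y = 0 ↦ 1
x = 1/2, y = 1/2 ↦ 1
x = 1/2, y = 1 ↦ 1
x = 1, y = 0 ↦ 1
x = 1, y = 1/2 ↦ 1
x = 1, y = 1 ↦ 1
Every assignment gives a value ≥ 1.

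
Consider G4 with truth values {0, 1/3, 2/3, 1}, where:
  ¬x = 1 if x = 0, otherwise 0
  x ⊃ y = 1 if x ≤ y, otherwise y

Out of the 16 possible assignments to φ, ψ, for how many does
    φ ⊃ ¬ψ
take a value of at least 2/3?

φ = 0, ψ = 0 ↦ 1  ≥
φ = 0, ψ = 1/3 ↦ 1  ≥
φ = 0, ψ = 2/3 ↦ 1  ≥
φ = 0, ψ = 1 ↦ 1  ≥
φ = 1/3, ψ = 0 ↦ 1  ≥
φ = 1/3, ψ = 1/3 ↦ 0  <
φ = 1/3, ψ = 2/3 ↦ 0  <
φ = 1/3, ψ = 1 ↦ 0  <
φ = 2/3, ψ = 0 ↦ 1  ≥
φ = 2/3, ψ = 1/3 ↦ 0  <
φ = 2/3, ψ = 2/3 ↦ 0  <
φ = 2/3, ψ = 1 ↦ 0  <
φ = 1, ψ = 0 ↦ 1  ≥
φ = 1, ψ = 1/3 ↦ 0  <
φ = 1, ψ = 2/3 ↦ 0  <
φ = 1, ψ = 1 ↦ 0  <
So 7 of the 16 assignments meet the threshold.

7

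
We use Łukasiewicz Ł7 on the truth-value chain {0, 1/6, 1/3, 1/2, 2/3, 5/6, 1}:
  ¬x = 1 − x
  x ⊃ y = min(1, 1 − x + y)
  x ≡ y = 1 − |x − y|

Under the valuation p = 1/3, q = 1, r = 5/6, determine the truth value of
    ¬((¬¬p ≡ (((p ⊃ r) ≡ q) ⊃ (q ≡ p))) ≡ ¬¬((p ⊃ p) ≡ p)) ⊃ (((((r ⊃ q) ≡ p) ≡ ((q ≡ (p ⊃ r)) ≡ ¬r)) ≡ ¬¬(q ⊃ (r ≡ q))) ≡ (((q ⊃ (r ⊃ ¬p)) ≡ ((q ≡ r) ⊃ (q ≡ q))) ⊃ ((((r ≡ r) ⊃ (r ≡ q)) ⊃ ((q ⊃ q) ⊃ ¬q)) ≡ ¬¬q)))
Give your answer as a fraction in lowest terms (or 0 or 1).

2/3

¬p = ¬1/3 = 2/3
¬¬p = ¬2/3 = 1/3
p ⊃ r = 1/3 ⊃ 5/6 = 1
(p ⊃ r) ≡ q = 1 ≡ 1 = 1
q ≡ p = 1 ≡ 1/3 = 1/3
((p ⊃ r) ≡ q) ⊃ (q ≡ p) = 1 ⊃ 1/3 = 1/3
¬¬p ≡ (((p ⊃ r) ≡ q) ⊃ (q ≡ p)) = 1/3 ≡ 1/3 = 1
p ⊃ p = 1/3 ⊃ 1/3 = 1
(p ⊃ p) ≡ p = 1 ≡ 1/3 = 1/3
¬((p ⊃ p) ≡ p) = ¬1/3 = 2/3
¬¬((p ⊃ p) ≡ p) = ¬2/3 = 1/3
(¬¬p ≡ (((p ⊃ r) ≡ q) ⊃ (q ≡ p))) ≡ ¬¬((p ⊃ p) ≡ p) = 1 ≡ 1/3 = 1/3
¬((¬¬p ≡ (((p ⊃ r) ≡ q) ⊃ (q ≡ p))) ≡ ¬¬((p ⊃ p) ≡ p)) = ¬1/3 = 2/3
r ⊃ q = 5/6 ⊃ 1 = 1
(r ⊃ q) ≡ p = 1 ≡ 1/3 = 1/3
p ⊃ r = 1/3 ⊃ 5/6 = 1
q ≡ (p ⊃ r) = 1 ≡ 1 = 1
¬r = ¬5/6 = 1/6
(q ≡ (p ⊃ r)) ≡ ¬r = 1 ≡ 1/6 = 1/6
((r ⊃ q) ≡ p) ≡ ((q ≡ (p ⊃ r)) ≡ ¬r) = 1/3 ≡ 1/6 = 5/6
r ≡ q = 5/6 ≡ 1 = 5/6
q ⊃ (r ≡ q) = 1 ⊃ 5/6 = 5/6
¬(q ⊃ (r ≡ q)) = ¬5/6 = 1/6
¬¬(q ⊃ (r ≡ q)) = ¬1/6 = 5/6
(((r ⊃ q) ≡ p) ≡ ((q ≡ (p ⊃ r)) ≡ ¬r)) ≡ ¬¬(q ⊃ (r ≡ q)) = 5/6 ≡ 5/6 = 1
¬p = ¬1/3 = 2/3
r ⊃ ¬p = 5/6 ⊃ 2/3 = 5/6
q ⊃ (r ⊃ ¬p) = 1 ⊃ 5/6 = 5/6
q ≡ r = 1 ≡ 5/6 = 5/6
q ≡ q = 1 ≡ 1 = 1
(q ≡ r) ⊃ (q ≡ q) = 5/6 ⊃ 1 = 1
(q ⊃ (r ⊃ ¬p)) ≡ ((q ≡ r) ⊃ (q ≡ q)) = 5/6 ≡ 1 = 5/6
r ≡ r = 5/6 ≡ 5/6 = 1
r ≡ q = 5/6 ≡ 1 = 5/6
(r ≡ r) ⊃ (r ≡ q) = 1 ⊃ 5/6 = 5/6
q ⊃ q = 1 ⊃ 1 = 1
¬q = ¬1 = 0
(q ⊃ q) ⊃ ¬q = 1 ⊃ 0 = 0
((r ≡ r) ⊃ (r ≡ q)) ⊃ ((q ⊃ q) ⊃ ¬q) = 5/6 ⊃ 0 = 1/6
¬q = ¬1 = 0
¬¬q = ¬0 = 1
(((r ≡ r) ⊃ (r ≡ q)) ⊃ ((q ⊃ q) ⊃ ¬q)) ≡ ¬¬q = 1/6 ≡ 1 = 1/6
((q ⊃ (r ⊃ ¬p)) ≡ ((q ≡ r) ⊃ (q ≡ q))) ⊃ ((((r ≡ r) ⊃ (r ≡ q)) ⊃ ((q ⊃ q) ⊃ ¬q)) ≡ ¬¬q) = 5/6 ⊃ 1/6 = 1/3
((((r ⊃ q) ≡ p) ≡ ((q ≡ (p ⊃ r)) ≡ ¬r)) ≡ ¬¬(q ⊃ (r ≡ q))) ≡ (((q ⊃ (r ⊃ ¬p)) ≡ ((q ≡ r) ⊃ (q ≡ q))) ⊃ ((((r ≡ r) ⊃ (r ≡ q)) ⊃ ((q ⊃ q) ⊃ ¬q)) ≡ ¬¬q)) = 1 ≡ 1/3 = 1/3
¬((¬¬p ≡ (((p ⊃ r) ≡ q) ⊃ (q ≡ p))) ≡ ¬¬((p ⊃ p) ≡ p)) ⊃ (((((r ⊃ q) ≡ p) ≡ ((q ≡ (p ⊃ r)) ≡ ¬r)) ≡ ¬¬(q ⊃ (r ≡ q))) ≡ (((q ⊃ (r ⊃ ¬p)) ≡ ((q ≡ r) ⊃ (q ≡ q))) ⊃ ((((r ≡ r) ⊃ (r ≡ q)) ⊃ ((q ⊃ q) ⊃ ¬q)) ≡ ¬¬q))) = 2/3 ⊃ 1/3 = 2/3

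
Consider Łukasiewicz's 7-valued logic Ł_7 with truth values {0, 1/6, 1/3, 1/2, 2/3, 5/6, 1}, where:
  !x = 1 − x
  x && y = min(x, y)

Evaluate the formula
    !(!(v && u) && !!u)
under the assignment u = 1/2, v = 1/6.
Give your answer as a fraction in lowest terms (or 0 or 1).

v && u = 1/6 && 1/2 = 1/6
!(v && u) = !1/6 = 5/6
!u = !1/2 = 1/2
!!u = !1/2 = 1/2
!(v && u) && !!u = 5/6 && 1/2 = 1/2
!(!(v && u) && !!u) = !1/2 = 1/2

1/2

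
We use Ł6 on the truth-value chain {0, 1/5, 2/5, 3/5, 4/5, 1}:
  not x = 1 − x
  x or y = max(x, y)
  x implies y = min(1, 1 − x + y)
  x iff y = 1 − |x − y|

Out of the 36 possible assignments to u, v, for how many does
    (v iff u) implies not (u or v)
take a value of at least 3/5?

27

value 1: 11 assignments (counts)
value 4/5: 9 assignments (counts)
value 3/5: 7 assignments (counts)
value 2/5: 5 assignments
value 1/5: 3 assignments
value 0: 1 assignment
So 27 of the 36 assignments meet the threshold.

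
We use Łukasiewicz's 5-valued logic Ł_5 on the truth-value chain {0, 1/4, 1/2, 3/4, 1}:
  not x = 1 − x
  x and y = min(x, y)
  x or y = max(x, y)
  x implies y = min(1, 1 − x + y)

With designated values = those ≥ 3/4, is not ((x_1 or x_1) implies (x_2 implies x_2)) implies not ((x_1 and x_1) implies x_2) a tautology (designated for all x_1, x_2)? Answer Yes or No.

Yes

At x_1 = 1/2, x_2 = 1, for instance:
x_1 or x_1 = 1/2 or 1/2 = 1/2
x_2 implies x_2 = 1 implies 1 = 1
(x_1 or x_1) implies (x_2 implies x_2) = 1/2 implies 1 = 1
not ((x_1 or x_1) implies (x_2 implies x_2)) = not 1 = 0
x_1 and x_1 = 1/2 and 1/2 = 1/2
(x_1 and x_1) implies x_2 = 1/2 implies 1 = 1
not ((x_1 and x_1) implies x_2) = not 1 = 0
not ((x_1 or x_1) implies (x_2 implies x_2)) implies not ((x_1 and x_1) implies x_2) = 0 implies 0 = 1
and checking the remaining 24 assignments likewise gives ≥ 3/4 in every case.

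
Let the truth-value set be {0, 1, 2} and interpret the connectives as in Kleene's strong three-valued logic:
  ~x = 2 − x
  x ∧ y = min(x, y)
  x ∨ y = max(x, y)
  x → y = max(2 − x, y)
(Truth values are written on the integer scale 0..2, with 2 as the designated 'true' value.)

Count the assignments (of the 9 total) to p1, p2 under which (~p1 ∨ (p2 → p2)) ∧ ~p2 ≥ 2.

p1 = 0, p2 = 0 ↦ 2  ≥
p1 = 0, p2 = 1 ↦ 1  <
p1 = 0, p2 = 2 ↦ 0  <
p1 = 1, p2 = 0 ↦ 2  ≥
p1 = 1, p2 = 1 ↦ 1  <
p1 = 1, p2 = 2 ↦ 0  <
p1 = 2, p2 = 0 ↦ 2  ≥
p1 = 2, p2 = 1 ↦ 1  <
p1 = 2, p2 = 2 ↦ 0  <
So 3 of the 9 assignments meet the threshold.

3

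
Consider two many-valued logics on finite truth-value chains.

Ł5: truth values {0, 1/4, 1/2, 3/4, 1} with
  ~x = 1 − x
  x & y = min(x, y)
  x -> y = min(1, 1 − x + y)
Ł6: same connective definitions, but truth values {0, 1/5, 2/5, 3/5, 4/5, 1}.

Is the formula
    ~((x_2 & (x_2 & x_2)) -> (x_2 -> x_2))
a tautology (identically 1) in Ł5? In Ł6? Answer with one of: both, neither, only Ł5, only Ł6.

In Ł5: at x_2 = 0 the value is 0 — not a tautology.
In Ł6: at x_2 = 0 the value is 0 — not a tautology.

neither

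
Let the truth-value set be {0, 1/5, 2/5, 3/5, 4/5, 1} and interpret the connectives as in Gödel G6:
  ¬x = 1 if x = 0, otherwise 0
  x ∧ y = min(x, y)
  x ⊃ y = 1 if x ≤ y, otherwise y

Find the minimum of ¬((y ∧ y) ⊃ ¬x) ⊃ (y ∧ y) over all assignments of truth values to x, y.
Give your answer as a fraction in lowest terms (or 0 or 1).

Take x = 1/5, y = 1/5:
y ∧ y = 1/5 ∧ 1/5 = 1/5
¬x = ¬1/5 = 0
(y ∧ y) ⊃ ¬x = 1/5 ⊃ 0 = 0
¬((y ∧ y) ⊃ ¬x) = ¬0 = 1
y ∧ y = 1/5 ∧ 1/5 = 1/5
¬((y ∧ y) ⊃ ¬x) ⊃ (y ∧ y) = 1 ⊃ 1/5 = 1/5
No assignment yields a value below 1/5, so this is the minimum.

1/5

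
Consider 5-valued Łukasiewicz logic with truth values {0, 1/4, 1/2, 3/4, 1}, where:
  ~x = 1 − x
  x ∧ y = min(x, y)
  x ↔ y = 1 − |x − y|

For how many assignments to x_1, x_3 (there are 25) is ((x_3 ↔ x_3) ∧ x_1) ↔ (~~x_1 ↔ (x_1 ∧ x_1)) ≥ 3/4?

value 1: 5 assignments (counts)
value 3/4: 5 assignments (counts)
value 1/2: 5 assignments
value 1/4: 5 assignments
value 0: 5 assignments
So 10 of the 25 assignments meet the threshold.

10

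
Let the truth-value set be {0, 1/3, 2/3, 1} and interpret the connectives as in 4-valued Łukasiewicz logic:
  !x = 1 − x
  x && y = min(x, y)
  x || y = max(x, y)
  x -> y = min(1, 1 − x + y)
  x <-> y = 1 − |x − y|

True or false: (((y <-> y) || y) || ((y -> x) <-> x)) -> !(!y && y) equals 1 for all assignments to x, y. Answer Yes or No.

Counterexample: take x = 0, y = 1/3.
y <-> y = 1/3 <-> 1/3 = 1
(y <-> y) || y = 1 || 1/3 = 1
y -> x = 1/3 -> 0 = 2/3
(y -> x) <-> x = 2/3 <-> 0 = 1/3
((y <-> y) || y) || ((y -> x) <-> x) = 1 || 1/3 = 1
!y = !1/3 = 2/3
!y && y = 2/3 && 1/3 = 1/3
!(!y && y) = !1/3 = 2/3
(((y <-> y) || y) || ((y -> x) <-> x)) -> !(!y && y) = 1 -> 2/3 = 2/3
This gives 2/3 ≠ 1.

No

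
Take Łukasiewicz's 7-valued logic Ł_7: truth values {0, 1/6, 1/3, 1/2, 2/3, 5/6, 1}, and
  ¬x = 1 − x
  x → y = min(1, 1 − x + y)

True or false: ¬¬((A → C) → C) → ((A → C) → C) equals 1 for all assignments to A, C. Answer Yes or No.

At A = 1/3, C = 2/3, for instance:
A → C = 1/3 → 2/3 = 1
(A → C) → C = 1 → 2/3 = 2/3
¬((A → C) → C) = ¬2/3 = 1/3
¬¬((A → C) → C) = ¬1/3 = 2/3
¬¬((A → C) → C) → ((A → C) → C) = 2/3 → 2/3 = 1
and checking the remaining 48 assignments likewise gives ≥ 1 in every case.

Yes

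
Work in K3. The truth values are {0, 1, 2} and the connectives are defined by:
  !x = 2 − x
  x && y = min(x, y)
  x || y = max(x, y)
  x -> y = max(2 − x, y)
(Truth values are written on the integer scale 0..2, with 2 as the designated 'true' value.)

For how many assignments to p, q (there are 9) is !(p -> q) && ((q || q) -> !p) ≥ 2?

1

p = 0, q = 0 ↦ 0  <
p = 0, q = 1 ↦ 0  <
p = 0, q = 2 ↦ 0  <
p = 1, q = 0 ↦ 1  <
p = 1, q = 1 ↦ 1  <
p = 1, q = 2 ↦ 0  <
p = 2, q = 0 ↦ 2  ≥
p = 2, q = 1 ↦ 1  <
p = 2, q = 2 ↦ 0  <
So 1 of the 9 assignments meets the threshold.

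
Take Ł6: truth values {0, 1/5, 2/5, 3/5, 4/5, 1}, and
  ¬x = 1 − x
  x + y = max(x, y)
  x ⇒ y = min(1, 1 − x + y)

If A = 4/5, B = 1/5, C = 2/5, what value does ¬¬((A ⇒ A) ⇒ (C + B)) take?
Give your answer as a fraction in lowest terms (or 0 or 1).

A ⇒ A = 4/5 ⇒ 4/5 = 1
C + B = 2/5 + 1/5 = 2/5
(A ⇒ A) ⇒ (C + B) = 1 ⇒ 2/5 = 2/5
¬((A ⇒ A) ⇒ (C + B)) = ¬2/5 = 3/5
¬¬((A ⇒ A) ⇒ (C + B)) = ¬3/5 = 2/5

2/5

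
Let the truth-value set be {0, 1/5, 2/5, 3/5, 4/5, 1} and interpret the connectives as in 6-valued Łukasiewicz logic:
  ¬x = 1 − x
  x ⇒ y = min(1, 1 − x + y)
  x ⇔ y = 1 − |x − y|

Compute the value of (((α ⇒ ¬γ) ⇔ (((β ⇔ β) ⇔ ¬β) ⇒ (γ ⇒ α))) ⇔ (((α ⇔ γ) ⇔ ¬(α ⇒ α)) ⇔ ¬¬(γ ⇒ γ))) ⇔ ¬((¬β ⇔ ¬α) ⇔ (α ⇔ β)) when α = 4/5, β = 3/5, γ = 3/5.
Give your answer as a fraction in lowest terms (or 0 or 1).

¬γ = ¬3/5 = 2/5
α ⇒ ¬γ = 4/5 ⇒ 2/5 = 3/5
β ⇔ β = 3/5 ⇔ 3/5 = 1
¬β = ¬3/5 = 2/5
(β ⇔ β) ⇔ ¬β = 1 ⇔ 2/5 = 2/5
γ ⇒ α = 3/5 ⇒ 4/5 = 1
((β ⇔ β) ⇔ ¬β) ⇒ (γ ⇒ α) = 2/5 ⇒ 1 = 1
(α ⇒ ¬γ) ⇔ (((β ⇔ β) ⇔ ¬β) ⇒ (γ ⇒ α)) = 3/5 ⇔ 1 = 3/5
α ⇔ γ = 4/5 ⇔ 3/5 = 4/5
α ⇒ α = 4/5 ⇒ 4/5 = 1
¬(α ⇒ α) = ¬1 = 0
(α ⇔ γ) ⇔ ¬(α ⇒ α) = 4/5 ⇔ 0 = 1/5
γ ⇒ γ = 3/5 ⇒ 3/5 = 1
¬(γ ⇒ γ) = ¬1 = 0
¬¬(γ ⇒ γ) = ¬0 = 1
((α ⇔ γ) ⇔ ¬(α ⇒ α)) ⇔ ¬¬(γ ⇒ γ) = 1/5 ⇔ 1 = 1/5
((α ⇒ ¬γ) ⇔ (((β ⇔ β) ⇔ ¬β) ⇒ (γ ⇒ α))) ⇔ (((α ⇔ γ) ⇔ ¬(α ⇒ α)) ⇔ ¬¬(γ ⇒ γ)) = 3/5 ⇔ 1/5 = 3/5
¬β = ¬3/5 = 2/5
¬α = ¬4/5 = 1/5
¬β ⇔ ¬α = 2/5 ⇔ 1/5 = 4/5
α ⇔ β = 4/5 ⇔ 3/5 = 4/5
(¬β ⇔ ¬α) ⇔ (α ⇔ β) = 4/5 ⇔ 4/5 = 1
¬((¬β ⇔ ¬α) ⇔ (α ⇔ β)) = ¬1 = 0
(((α ⇒ ¬γ) ⇔ (((β ⇔ β) ⇔ ¬β) ⇒ (γ ⇒ α))) ⇔ (((α ⇔ γ) ⇔ ¬(α ⇒ α)) ⇔ ¬¬(γ ⇒ γ))) ⇔ ¬((¬β ⇔ ¬α) ⇔ (α ⇔ β)) = 3/5 ⇔ 0 = 2/5

2/5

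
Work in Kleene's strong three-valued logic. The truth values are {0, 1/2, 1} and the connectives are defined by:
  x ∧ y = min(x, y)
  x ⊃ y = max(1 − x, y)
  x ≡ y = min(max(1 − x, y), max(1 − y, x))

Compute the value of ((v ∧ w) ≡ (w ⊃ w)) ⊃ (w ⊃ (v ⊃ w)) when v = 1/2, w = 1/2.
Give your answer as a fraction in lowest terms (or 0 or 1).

v ∧ w = 1/2 ∧ 1/2 = 1/2
w ⊃ w = 1/2 ⊃ 1/2 = 1/2
(v ∧ w) ≡ (w ⊃ w) = 1/2 ≡ 1/2 = 1/2
v ⊃ w = 1/2 ⊃ 1/2 = 1/2
w ⊃ (v ⊃ w) = 1/2 ⊃ 1/2 = 1/2
((v ∧ w) ≡ (w ⊃ w)) ⊃ (w ⊃ (v ⊃ w)) = 1/2 ⊃ 1/2 = 1/2

1/2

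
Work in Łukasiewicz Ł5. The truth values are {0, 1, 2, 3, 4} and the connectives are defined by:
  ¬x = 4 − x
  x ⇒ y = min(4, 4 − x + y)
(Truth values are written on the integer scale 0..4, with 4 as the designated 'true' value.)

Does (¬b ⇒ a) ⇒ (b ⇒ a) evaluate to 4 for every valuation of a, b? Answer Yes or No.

No

Counterexample: take a = 0, b = 3.
¬b = ¬3 = 1
¬b ⇒ a = 1 ⇒ 0 = 3
b ⇒ a = 3 ⇒ 0 = 1
(¬b ⇒ a) ⇒ (b ⇒ a) = 3 ⇒ 1 = 2
This gives 2 ≠ 4.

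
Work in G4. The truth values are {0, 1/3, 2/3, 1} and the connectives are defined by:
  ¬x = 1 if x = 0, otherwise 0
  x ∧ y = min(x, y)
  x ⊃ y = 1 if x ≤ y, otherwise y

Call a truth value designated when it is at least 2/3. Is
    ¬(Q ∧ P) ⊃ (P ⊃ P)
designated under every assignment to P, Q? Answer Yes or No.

Yes

P = 0, Q = 0 ↦ 1
P = 0, Q = 1/3 ↦ 1
P = 0, Q = 2/3 ↦ 1
P = 0, Q = 1 ↦ 1
P = 1/3, Q = 0 ↦ 1
P = 1/3, Q = 1/3 ↦ 1
P = 1/3, Q = 2/3 ↦ 1
P = 1/3, Q = 1 ↦ 1
P = 2/3, Q = 0 ↦ 1
P = 2/3, Q = 1/3 ↦ 1
P = 2/3, Q = 2/3 ↦ 1
P = 2/3, Q = 1 ↦ 1
P = 1, Q = 0 ↦ 1
P = 1, Q = 1/3 ↦ 1
P = 1, Q = 2/3 ↦ 1
P = 1, Q = 1 ↦ 1
Every assignment gives a value ≥ 2/3.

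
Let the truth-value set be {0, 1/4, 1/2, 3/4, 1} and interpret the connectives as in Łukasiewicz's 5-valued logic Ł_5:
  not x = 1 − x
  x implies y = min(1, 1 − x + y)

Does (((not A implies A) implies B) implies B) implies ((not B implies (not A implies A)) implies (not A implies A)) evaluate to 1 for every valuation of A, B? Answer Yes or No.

Counterexample: take A = 0, B = 3/4.
not A = not 0 = 1
not A implies A = 1 implies 0 = 0
(not A implies A) implies B = 0 implies 3/4 = 1
((not A implies A) implies B) implies B = 1 implies 3/4 = 3/4
not B = not 3/4 = 1/4
not A = not 0 = 1
not A implies A = 1 implies 0 = 0
not B implies (not A implies A) = 1/4 implies 0 = 3/4
not A = not 0 = 1
not A implies A = 1 implies 0 = 0
(not B implies (not A implies A)) implies (not A implies A) = 3/4 implies 0 = 1/4
(((not A implies A) implies B) implies B) implies ((not B implies (not A implies A)) implies (not A implies A)) = 3/4 implies 1/4 = 1/2
This gives 1/2 ≠ 1.

No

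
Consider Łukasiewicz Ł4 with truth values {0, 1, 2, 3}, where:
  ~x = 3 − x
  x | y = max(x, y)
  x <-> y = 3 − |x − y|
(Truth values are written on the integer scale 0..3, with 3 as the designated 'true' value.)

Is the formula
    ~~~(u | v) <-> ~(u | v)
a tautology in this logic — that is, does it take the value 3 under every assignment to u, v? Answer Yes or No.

u = 0, v = 0 ↦ 3
u = 0, v = 1 ↦ 3
u = 0, v = 2 ↦ 3
u = 0, v = 3 ↦ 3
u = 1, v = 0 ↦ 3
u = 1, v = 1 ↦ 3
u = 1, v = 2 ↦ 3
u = 1, v = 3 ↦ 3
u = 2, v = 0 ↦ 3
u = 2, v = 1 ↦ 3
u = 2, v = 2 ↦ 3
u = 2, v = 3 ↦ 3
u = 3, v = 0 ↦ 3
u = 3, v = 1 ↦ 3
u = 3, v = 2 ↦ 3
u = 3, v = 3 ↦ 3
Every assignment gives a value ≥ 3.

Yes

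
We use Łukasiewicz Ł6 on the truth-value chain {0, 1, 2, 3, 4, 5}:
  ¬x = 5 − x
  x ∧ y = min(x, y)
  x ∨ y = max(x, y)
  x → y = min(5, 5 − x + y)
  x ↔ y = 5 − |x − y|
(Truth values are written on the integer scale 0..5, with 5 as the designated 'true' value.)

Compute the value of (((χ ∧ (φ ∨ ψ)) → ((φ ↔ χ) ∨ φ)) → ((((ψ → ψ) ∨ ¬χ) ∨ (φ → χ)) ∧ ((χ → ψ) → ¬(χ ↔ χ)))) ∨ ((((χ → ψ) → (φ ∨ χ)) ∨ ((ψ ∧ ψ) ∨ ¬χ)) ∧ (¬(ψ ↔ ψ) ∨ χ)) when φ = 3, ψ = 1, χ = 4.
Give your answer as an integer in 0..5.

φ ∨ ψ = 3 ∨ 1 = 3
χ ∧ (φ ∨ ψ) = 4 ∧ 3 = 3
φ ↔ χ = 3 ↔ 4 = 4
(φ ↔ χ) ∨ φ = 4 ∨ 3 = 4
(χ ∧ (φ ∨ ψ)) → ((φ ↔ χ) ∨ φ) = 3 → 4 = 5
ψ → ψ = 1 → 1 = 5
¬χ = ¬4 = 1
(ψ → ψ) ∨ ¬χ = 5 ∨ 1 = 5
φ → χ = 3 → 4 = 5
((ψ → ψ) ∨ ¬χ) ∨ (φ → χ) = 5 ∨ 5 = 5
χ → ψ = 4 → 1 = 2
χ ↔ χ = 4 ↔ 4 = 5
¬(χ ↔ χ) = ¬5 = 0
(χ → ψ) → ¬(χ ↔ χ) = 2 → 0 = 3
(((ψ → ψ) ∨ ¬χ) ∨ (φ → χ)) ∧ ((χ → ψ) → ¬(χ ↔ χ)) = 5 ∧ 3 = 3
((χ ∧ (φ ∨ ψ)) → ((φ ↔ χ) ∨ φ)) → ((((ψ → ψ) ∨ ¬χ) ∨ (φ → χ)) ∧ ((χ → ψ) → ¬(χ ↔ χ))) = 5 → 3 = 3
χ → ψ = 4 → 1 = 2
φ ∨ χ = 3 ∨ 4 = 4
(χ → ψ) → (φ ∨ χ) = 2 → 4 = 5
ψ ∧ ψ = 1 ∧ 1 = 1
¬χ = ¬4 = 1
(ψ ∧ ψ) ∨ ¬χ = 1 ∨ 1 = 1
((χ → ψ) → (φ ∨ χ)) ∨ ((ψ ∧ ψ) ∨ ¬χ) = 5 ∨ 1 = 5
ψ ↔ ψ = 1 ↔ 1 = 5
¬(ψ ↔ ψ) = ¬5 = 0
¬(ψ ↔ ψ) ∨ χ = 0 ∨ 4 = 4
(((χ → ψ) → (φ ∨ χ)) ∨ ((ψ ∧ ψ) ∨ ¬χ)) ∧ (¬(ψ ↔ ψ) ∨ χ) = 5 ∧ 4 = 4
(((χ ∧ (φ ∨ ψ)) → ((φ ↔ χ) ∨ φ)) → ((((ψ → ψ) ∨ ¬χ) ∨ (φ → χ)) ∧ ((χ → ψ) → ¬(χ ↔ χ)))) ∨ ((((χ → ψ) → (φ ∨ χ)) ∨ ((ψ ∧ ψ) ∨ ¬χ)) ∧ (¬(ψ ↔ ψ) ∨ χ)) = 3 ∨ 4 = 4

4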